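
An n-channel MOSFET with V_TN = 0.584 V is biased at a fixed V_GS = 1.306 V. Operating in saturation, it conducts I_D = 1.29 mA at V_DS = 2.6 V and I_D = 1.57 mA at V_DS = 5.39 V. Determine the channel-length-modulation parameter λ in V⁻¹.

With V_GS fixed, I_D ∝ (1 + λ V_DS) in saturation, so I_D2/I_D1 = (1 + λ V_DS2)/(1 + λ V_DS1).
1.57/1.29 = 1.217 = (1 + 5.39 λ)/(1 + 2.6 λ).
Solving: λ (I_D1 V_DS2 − I_D2 V_DS1) = I_D2 − I_D1, so λ = (1.57 − 1.29) / (1.29 × 5.39 − 1.57 × 2.6) = 0.28 / 2.87 = 0.0975 V⁻¹.

λ = 0.0975 V⁻¹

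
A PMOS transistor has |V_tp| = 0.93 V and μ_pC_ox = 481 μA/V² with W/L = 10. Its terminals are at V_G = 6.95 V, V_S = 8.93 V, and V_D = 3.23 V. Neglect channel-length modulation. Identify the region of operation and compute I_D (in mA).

V_SG = V_S − V_G = 8.93 − 6.95 = 1.98 V; V_SD = V_S − V_D = 8.93 − 3.23 = 5.7 V.
k_p = μ_pC_ox · (W/L) = 4.81 mA/V².
V_ov = V_SG − |V_tp| = 1.98 − 0.93 = 1.05 V.
Since V_SD = 5.7 V ≥ V_ov = 1.05 V, the device is in saturation.
I_D = ½ k_p V_ov² = 0.5 × 4.81 × 1.05² = 2.65 mA.

Saturation; I_D = 2.65 mA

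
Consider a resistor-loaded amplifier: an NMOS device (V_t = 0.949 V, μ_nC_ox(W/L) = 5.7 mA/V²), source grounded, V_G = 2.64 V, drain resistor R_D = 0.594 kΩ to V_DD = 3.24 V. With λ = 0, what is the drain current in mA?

I_D = 4.51 mA

V_GS = V_G = 2.64 V, so V_ov = 2.64 − 0.949 = 1.69 V.
Assume saturation: I_D = ½ k_n V_ov² = 0.5 × 5.7 × 1.69² = 8.15 mA, giving V_DS = V_DD − I_D R_D = 3.24 − 8.15 × 0.594 = -1.6 V.
But -1.6 V < V_ov = 1.69 V, so the device is actually in triode.
In triode I_D = k_n[V_ov V_DS − ½ V_DS²] and I_D = (V_DD − V_DS)/R_D. Equating: 1.69 V_DS² − 6.725 V_DS + 3.24 = 0, giving V_DS = 0.561 V (the root below V_ov).
I_D = (3.24 − 0.561) / 0.594 = 4.51 mA.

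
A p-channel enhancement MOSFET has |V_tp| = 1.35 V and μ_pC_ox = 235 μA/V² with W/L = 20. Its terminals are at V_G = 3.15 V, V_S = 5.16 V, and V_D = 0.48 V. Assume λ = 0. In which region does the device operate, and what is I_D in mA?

V_SG = V_S − V_G = 5.16 − 3.15 = 2.01 V; V_SD = V_S − V_D = 5.16 − 0.48 = 4.68 V.
k_p = μ_pC_ox · (W/L) = 4.7 mA/V².
V_ov = V_SG − |V_tp| = 2.01 − 1.35 = 0.66 V.
Since V_SD = 4.68 V ≥ V_ov = 0.66 V, the device is in saturation.
I_D = ½ k_p V_ov² = 0.5 × 4.7 × 0.66² = 1.02 mA.

Saturation; I_D = 1.02 mA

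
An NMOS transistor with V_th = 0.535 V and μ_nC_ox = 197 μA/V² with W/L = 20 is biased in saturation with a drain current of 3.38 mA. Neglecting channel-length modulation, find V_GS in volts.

k_n = μ_nC_ox · (W/L) = 3.94 mA/V².
In saturation I_D = ½ k_n (V_GS − V_th)², so V_GS − V_th = √(2 I_D / k_n) = √(2 × 3.38 / 3.94) = 1.31 V.
V_GS = 0.535 + 1.31 = 1.84 V.

V_GS = 1.84 V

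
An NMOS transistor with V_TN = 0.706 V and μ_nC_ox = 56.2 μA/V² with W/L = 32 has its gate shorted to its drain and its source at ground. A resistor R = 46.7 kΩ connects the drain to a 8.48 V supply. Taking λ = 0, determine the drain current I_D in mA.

With gate tied to drain, V_GS = V_DS ≥ V_GS − V_TN, so the device is in saturation.
k_n = μ_nC_ox · (W/L) = 1.798 mA/V².
KCL at the drain: ½ k_n (V_GS − V_TN)² = (V_DD − V_GS)/R.
Let x = V_GS − 0.706. Then 42 x² + x − 7.774 = 0, giving x = 0.419 V (positive root), so V_GS = 1.12 V.
I_D = (V_DD − V_GS)/R = (8.48 − 1.12) / 46.7 = 0.158 mA.

I_D = 0.158 mA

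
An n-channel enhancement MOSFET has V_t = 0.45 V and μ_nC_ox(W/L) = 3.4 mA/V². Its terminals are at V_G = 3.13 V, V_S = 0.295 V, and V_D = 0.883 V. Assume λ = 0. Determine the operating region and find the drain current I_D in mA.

Triode; I_D = 4.18 mA

V_GS = V_G − V_S = 3.13 − 0.295 = 2.83 V; V_DS = V_D − V_S = 0.883 − 0.295 = 0.588 V.
V_ov = V_GS − V_t = 2.83 − 0.45 = 2.38 V.
Since V_DS = 0.588 V < V_ov = 2.38 V, the device is in the triode region.
I_D = k_n [V_ov · V_DS − ½ V_DS²] = 3.4 × [2.38 × 0.588 − 0.5 × 0.588²] = 4.18 mA.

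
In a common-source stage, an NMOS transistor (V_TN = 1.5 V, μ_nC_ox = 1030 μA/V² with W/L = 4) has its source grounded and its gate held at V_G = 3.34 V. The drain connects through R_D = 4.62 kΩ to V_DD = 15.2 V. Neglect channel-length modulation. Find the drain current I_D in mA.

I_D = 3.19 mA

V_GS = V_G = 3.34 V, so V_ov = 3.34 − 1.5 = 1.84 V.
k_n = μ_nC_ox · (W/L) = 4.12 mA/V².
Assume saturation: I_D = ½ k_n V_ov² = 0.5 × 4.12 × 1.84² = 6.97 mA, giving V_DS = V_DD − I_D R_D = 15.2 − 6.97 × 4.62 = -17 V.
But -17 V < V_ov = 1.84 V, so the device is actually in triode.
In triode I_D = k_n[V_ov V_DS − ½ V_DS²] and I_D = (V_DD − V_DS)/R_D. Equating: 9.52 V_DS² − 36.02 V_DS + 15.2 = 0, giving V_DS = 0.484 V (the root below V_ov).
I_D = (15.2 − 0.484) / 4.62 = 3.19 mA.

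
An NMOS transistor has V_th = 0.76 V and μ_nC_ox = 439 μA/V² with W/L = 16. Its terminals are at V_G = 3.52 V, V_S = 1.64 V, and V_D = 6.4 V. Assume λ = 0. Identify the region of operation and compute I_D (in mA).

V_GS = V_G − V_S = 3.52 − 1.64 = 1.88 V; V_DS = V_D − V_S = 6.4 − 1.64 = 4.76 V.
k_n = μ_nC_ox · (W/L) = 7.024 mA/V².
V_ov = V_GS − V_th = 1.88 − 0.76 = 1.12 V.
Since V_DS = 4.76 V ≥ V_ov = 1.12 V, the device is in saturation.
I_D = ½ k_n V_ov² = 0.5 × 7.024 × 1.12² = 4.41 mA.

Saturation; I_D = 4.41 mA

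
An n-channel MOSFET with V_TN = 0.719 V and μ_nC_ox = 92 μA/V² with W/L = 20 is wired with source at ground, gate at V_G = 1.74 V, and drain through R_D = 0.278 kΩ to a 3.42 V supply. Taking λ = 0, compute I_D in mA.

V_GS = V_G = 1.74 V, so V_ov = 1.74 − 0.719 = 1.02 V.
k_n = μ_nC_ox · (W/L) = 1.84 mA/V².
Assume saturation: I_D = ½ k_n V_ov² = 0.5 × 1.84 × 1.02² = 0.959 mA, giving V_DS = V_DD − I_D R_D = 3.42 − 0.959 × 0.278 = 3.15 V.
V_DS = 3.15 V ≥ V_ov = 1.02 V, confirming saturation.

I_D = 0.959 mA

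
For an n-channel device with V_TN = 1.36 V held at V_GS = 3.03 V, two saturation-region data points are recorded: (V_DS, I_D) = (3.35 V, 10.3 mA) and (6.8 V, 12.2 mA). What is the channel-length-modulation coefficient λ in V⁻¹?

λ = 0.0651 V⁻¹

With V_GS fixed, I_D ∝ (1 + λ V_DS) in saturation, so I_D2/I_D1 = (1 + λ V_DS2)/(1 + λ V_DS1).
12.2/10.3 = 1.184 = (1 + 6.8 λ)/(1 + 3.35 λ).
Solving: λ (I_D1 V_DS2 − I_D2 V_DS1) = I_D2 − I_D1, so λ = (12.2 − 10.3) / (10.3 × 6.8 − 12.2 × 3.35) = 1.9 / 29.2 = 0.0651 V⁻¹.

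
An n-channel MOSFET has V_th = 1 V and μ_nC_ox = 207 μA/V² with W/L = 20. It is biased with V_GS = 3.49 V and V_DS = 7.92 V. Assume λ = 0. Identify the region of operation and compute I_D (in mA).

k_n = μ_nC_ox · (W/L) = 4.14 mA/V².
V_ov = V_GS − V_th = 3.49 − 1 = 2.49 V.
Since V_DS = 7.92 V ≥ V_ov = 2.49 V, the device is in saturation.
I_D = ½ k_n V_ov² = 0.5 × 4.14 × 2.49² = 12.8 mA.

Saturation; I_D = 12.8 mA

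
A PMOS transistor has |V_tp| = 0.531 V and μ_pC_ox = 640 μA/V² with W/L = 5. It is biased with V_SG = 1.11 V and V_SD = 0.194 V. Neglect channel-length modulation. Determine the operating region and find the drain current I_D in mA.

Triode; I_D = 0.299 mA

k_p = μ_pC_ox · (W/L) = 3.2 mA/V².
V_ov = V_SG − |V_tp| = 1.11 − 0.531 = 0.579 V.
Since V_SD = 0.194 V < V_ov = 0.579 V, the device is in the triode region.
I_D = k_p [V_ov · V_SD − ½ V_SD²] = 3.2 × [0.579 × 0.194 − 0.5 × 0.194²] = 0.299 mA.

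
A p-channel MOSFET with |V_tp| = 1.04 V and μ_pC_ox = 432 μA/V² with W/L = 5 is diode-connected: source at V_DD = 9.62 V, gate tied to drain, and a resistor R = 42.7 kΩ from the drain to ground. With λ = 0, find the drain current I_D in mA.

With gate tied to drain, V_SG = V_SD ≥ V_SG − |V_tp|, so the device is in saturation.
k_p = μ_pC_ox · (W/L) = 2.16 mA/V².
KCL at the drain: ½ k_p (V_SG − |V_tp|)² = (V_DD − V_SG)/R.
Let x = V_SG − 1.04. Then 46.1 x² + x − 8.58 = 0, giving x = 0.421 V (positive root), so V_SG = 1.46 V.
I_D = (V_DD − V_SG)/R = (9.62 − 1.46) / 42.7 = 0.191 mA.

I_D = 0.191 mA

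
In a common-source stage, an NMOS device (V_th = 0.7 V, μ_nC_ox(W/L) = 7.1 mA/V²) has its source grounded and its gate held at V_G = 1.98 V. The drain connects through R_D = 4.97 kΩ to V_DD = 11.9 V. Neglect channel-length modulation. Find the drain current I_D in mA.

V_GS = V_G = 1.98 V, so V_ov = 1.98 − 0.7 = 1.28 V.
Assume saturation: I_D = ½ k_n V_ov² = 0.5 × 7.1 × 1.28² = 5.82 mA, giving V_DS = V_DD − I_D R_D = 11.9 − 5.82 × 4.97 = -17 V.
But -17 V < V_ov = 1.28 V, so the device is actually in triode.
In triode I_D = k_n[V_ov V_DS − ½ V_DS²] and I_D = (V_DD − V_DS)/R_D. Equating: 17.6 V_DS² − 46.17 V_DS + 11.9 = 0, giving V_DS = 0.29 V (the root below V_ov).
I_D = (11.9 − 0.29) / 4.97 = 2.34 mA.

I_D = 2.34 mA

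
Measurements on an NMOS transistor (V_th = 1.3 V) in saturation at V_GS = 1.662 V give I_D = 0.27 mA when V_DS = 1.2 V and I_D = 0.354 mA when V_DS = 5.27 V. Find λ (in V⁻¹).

λ = 0.0842 V⁻¹

With V_GS fixed, I_D ∝ (1 + λ V_DS) in saturation, so I_D2/I_D1 = (1 + λ V_DS2)/(1 + λ V_DS1).
0.354/0.27 = 1.311 = (1 + 5.27 λ)/(1 + 1.2 λ).
Solving: λ (I_D1 V_DS2 − I_D2 V_DS1) = I_D2 − I_D1, so λ = (0.354 − 0.27) / (0.27 × 5.27 − 0.354 × 1.2) = 0.084 / 0.998 = 0.0842 V⁻¹.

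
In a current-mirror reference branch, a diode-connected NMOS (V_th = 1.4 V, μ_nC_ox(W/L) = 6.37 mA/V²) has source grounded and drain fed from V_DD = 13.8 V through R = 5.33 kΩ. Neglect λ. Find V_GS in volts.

With gate tied to drain, V_GS = V_DS ≥ V_GS − V_th, so the device is in saturation.
KCL at the drain: ½ k_n (V_GS − V_th)² = (V_DD − V_GS)/R.
Let x = V_GS − 1.4. Then 17 x² + x − 12.4 = 0, giving x = 0.826 V (positive root), so V_GS = 2.23 V.
I_D = (V_DD − V_GS)/R = (13.8 − 2.23) / 5.33 = 2.17 mA.

V_GS = 2.23 V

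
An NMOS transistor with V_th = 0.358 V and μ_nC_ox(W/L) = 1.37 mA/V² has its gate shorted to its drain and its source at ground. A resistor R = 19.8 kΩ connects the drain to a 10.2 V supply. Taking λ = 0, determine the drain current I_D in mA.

With gate tied to drain, V_GS = V_DS ≥ V_GS − V_th, so the device is in saturation.
KCL at the drain: ½ k_n (V_GS − V_th)² = (V_DD − V_GS)/R.
Let x = V_GS − 0.358. Then 13.6 x² + x − 9.842 = 0, giving x = 0.816 V (positive root), so V_GS = 1.17 V.
I_D = (V_DD − V_GS)/R = (10.2 − 1.17) / 19.8 = 0.456 mA.

I_D = 0.456 mA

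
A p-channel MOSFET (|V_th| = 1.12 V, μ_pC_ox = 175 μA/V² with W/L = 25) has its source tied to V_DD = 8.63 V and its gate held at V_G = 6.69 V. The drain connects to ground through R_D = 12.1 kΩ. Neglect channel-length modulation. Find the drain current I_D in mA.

V_SG = V_DD − V_G = 8.63 − 6.69 = 1.94 V, so V_ov = 1.94 − 1.12 = 0.82 V.
k_p = μ_pC_ox · (W/L) = 4.375 mA/V².
Assume saturation: I_D = ½ k_p V_ov² = 0.5 × 4.375 × 0.82² = 1.47 mA, giving V_SD = V_DD − I_D R_D = 8.63 − 1.47 × 12.1 = -9.17 V.
But -9.17 V < V_ov = 0.82 V, so the device is actually in triode.
In triode I_D = k_p[V_ov V_SD − ½ V_SD²] and I_D = (V_DD − V_SD)/R_D. Equating: 26.5 V_SD² − 44.41 V_SD + 8.63 = 0, giving V_SD = 0.224 V (the root below V_ov).
I_D = (8.63 − 0.224) / 12.1 = 0.695 mA.

I_D = 0.695 mA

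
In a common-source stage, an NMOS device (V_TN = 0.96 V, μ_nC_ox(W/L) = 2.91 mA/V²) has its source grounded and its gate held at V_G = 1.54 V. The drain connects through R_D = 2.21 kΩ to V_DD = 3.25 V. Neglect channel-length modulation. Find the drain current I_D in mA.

I_D = 0.489 mA

V_GS = V_G = 1.54 V, so V_ov = 1.54 − 0.96 = 0.58 V.
Assume saturation: I_D = ½ k_n V_ov² = 0.5 × 2.91 × 0.58² = 0.489 mA, giving V_DS = V_DD − I_D R_D = 3.25 − 0.489 × 2.21 = 2.17 V.
V_DS = 2.17 V ≥ V_ov = 0.58 V, confirming saturation.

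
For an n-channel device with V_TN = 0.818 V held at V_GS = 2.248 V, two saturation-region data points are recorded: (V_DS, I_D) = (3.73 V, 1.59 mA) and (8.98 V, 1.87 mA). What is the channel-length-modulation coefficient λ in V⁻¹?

With V_GS fixed, I_D ∝ (1 + λ V_DS) in saturation, so I_D2/I_D1 = (1 + λ V_DS2)/(1 + λ V_DS1).
1.87/1.59 = 1.176 = (1 + 8.98 λ)/(1 + 3.73 λ).
Solving: λ (I_D1 V_DS2 − I_D2 V_DS1) = I_D2 − I_D1, so λ = (1.87 − 1.59) / (1.59 × 8.98 − 1.87 × 3.73) = 0.28 / 7.3 = 0.0383 V⁻¹.

λ = 0.0383 V⁻¹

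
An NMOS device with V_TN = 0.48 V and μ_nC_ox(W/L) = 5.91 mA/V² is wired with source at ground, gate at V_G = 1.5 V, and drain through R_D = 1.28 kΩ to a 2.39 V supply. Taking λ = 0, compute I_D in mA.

V_GS = V_G = 1.5 V, so V_ov = 1.5 − 0.48 = 1.02 V.
Assume saturation: I_D = ½ k_n V_ov² = 0.5 × 5.91 × 1.02² = 3.07 mA, giving V_DS = V_DD − I_D R_D = 2.39 − 3.07 × 1.28 = -1.55 V.
But -1.55 V < V_ov = 1.02 V, so the device is actually in triode.
In triode I_D = k_n[V_ov V_DS − ½ V_DS²] and I_D = (V_DD − V_DS)/R_D. Equating: 3.78 V_DS² − 8.716 V_DS + 2.39 = 0, giving V_DS = 0.318 V (the root below V_ov).
I_D = (2.39 − 0.318) / 1.28 = 1.62 mA.

I_D = 1.62 mA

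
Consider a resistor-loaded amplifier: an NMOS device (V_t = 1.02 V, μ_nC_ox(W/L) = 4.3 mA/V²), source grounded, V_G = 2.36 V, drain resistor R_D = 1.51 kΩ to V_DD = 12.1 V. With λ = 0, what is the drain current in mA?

V_GS = V_G = 2.36 V, so V_ov = 2.36 − 1.02 = 1.34 V.
Assume saturation: I_D = ½ k_n V_ov² = 0.5 × 4.3 × 1.34² = 3.86 mA, giving V_DS = V_DD − I_D R_D = 12.1 − 3.86 × 1.51 = 6.27 V.
V_DS = 6.27 V ≥ V_ov = 1.34 V, confirming saturation.

I_D = 3.86 mA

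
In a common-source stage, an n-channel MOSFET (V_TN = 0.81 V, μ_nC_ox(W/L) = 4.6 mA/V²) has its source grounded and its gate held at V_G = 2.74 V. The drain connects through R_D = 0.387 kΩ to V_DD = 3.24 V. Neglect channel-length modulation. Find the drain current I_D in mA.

V_GS = V_G = 2.74 V, so V_ov = 2.74 − 0.81 = 1.93 V.
Assume saturation: I_D = ½ k_n V_ov² = 0.5 × 4.6 × 1.93² = 8.57 mA, giving V_DS = V_DD − I_D R_D = 3.24 − 8.57 × 0.387 = -0.0755 V.
But -0.0755 V < V_ov = 1.93 V, so the device is actually in triode.
In triode I_D = k_n[V_ov V_DS − ½ V_DS²] and I_D = (V_DD − V_DS)/R_D. Equating: 0.89 V_DS² − 4.436 V_DS + 3.24 = 0, giving V_DS = 0.889 V (the root below V_ov).
I_D = (3.24 − 0.889) / 0.387 = 6.07 mA.

I_D = 6.07 mA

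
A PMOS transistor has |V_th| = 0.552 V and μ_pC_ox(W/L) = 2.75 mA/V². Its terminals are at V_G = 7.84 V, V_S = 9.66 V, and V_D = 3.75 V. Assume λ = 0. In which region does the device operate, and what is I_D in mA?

Saturation; I_D = 2.21 mA

V_SG = V_S − V_G = 9.66 − 7.84 = 1.82 V; V_SD = V_S − V_D = 9.66 − 3.75 = 5.91 V.
V_ov = V_SG − |V_th| = 1.82 − 0.552 = 1.27 V.
Since V_SD = 5.91 V ≥ V_ov = 1.27 V, the device is in saturation.
I_D = ½ k_p V_ov² = 0.5 × 2.75 × 1.27² = 2.21 mA.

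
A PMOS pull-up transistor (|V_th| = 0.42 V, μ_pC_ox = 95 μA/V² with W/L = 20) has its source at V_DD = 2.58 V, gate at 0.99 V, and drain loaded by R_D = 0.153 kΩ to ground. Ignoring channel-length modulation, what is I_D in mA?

I_D = 1.30 mA

V_SG = V_DD − V_G = 2.58 − 0.99 = 1.59 V, so V_ov = 1.59 − 0.42 = 1.17 V.
k_p = μ_pC_ox · (W/L) = 1.9 mA/V².
Assume saturation: I_D = ½ k_p V_ov² = 0.5 × 1.9 × 1.17² = 1.3 mA, giving V_SD = V_DD − I_D R_D = 2.58 − 1.3 × 0.153 = 2.38 V.
V_SD = 2.38 V ≥ V_ov = 1.17 V, confirming saturation.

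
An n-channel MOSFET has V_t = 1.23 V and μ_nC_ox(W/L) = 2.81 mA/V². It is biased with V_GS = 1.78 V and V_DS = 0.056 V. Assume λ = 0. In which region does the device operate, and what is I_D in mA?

Triode; I_D = 0.0821 mA

V_ov = V_GS − V_t = 1.78 − 1.23 = 0.55 V.
Since V_DS = 0.056 V < V_ov = 0.55 V, the device is in the triode region.
I_D = k_n [V_ov · V_DS − ½ V_DS²] = 2.81 × [0.55 × 0.056 − 0.5 × 0.056²] = 0.0821 mA.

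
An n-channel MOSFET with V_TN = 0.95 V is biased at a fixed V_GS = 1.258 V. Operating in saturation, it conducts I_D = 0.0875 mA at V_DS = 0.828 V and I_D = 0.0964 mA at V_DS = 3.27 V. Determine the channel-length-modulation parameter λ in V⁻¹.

λ = 0.0431 V⁻¹

With V_GS fixed, I_D ∝ (1 + λ V_DS) in saturation, so I_D2/I_D1 = (1 + λ V_DS2)/(1 + λ V_DS1).
0.0964/0.0875 = 1.102 = (1 + 3.27 λ)/(1 + 0.828 λ).
Solving: λ (I_D1 V_DS2 − I_D2 V_DS1) = I_D2 − I_D1, so λ = (0.0964 − 0.0875) / (0.0875 × 3.27 − 0.0964 × 0.828) = 0.0089 / 0.206 = 0.0431 V⁻¹.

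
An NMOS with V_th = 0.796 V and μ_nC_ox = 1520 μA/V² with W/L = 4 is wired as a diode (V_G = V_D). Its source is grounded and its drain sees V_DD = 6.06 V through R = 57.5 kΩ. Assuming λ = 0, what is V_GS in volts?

With gate tied to drain, V_GS = V_DS ≥ V_GS − V_th, so the device is in saturation.
k_n = μ_nC_ox · (W/L) = 6.08 mA/V².
KCL at the drain: ½ k_n (V_GS − V_th)² = (V_DD − V_GS)/R.
Let x = V_GS − 0.796. Then 175 x² + x − 5.264 = 0, giving x = 0.171 V (positive root), so V_GS = 0.967 V.
I_D = (V_DD − V_GS)/R = (6.06 − 0.967) / 57.5 = 0.0886 mA.

V_GS = 0.967 V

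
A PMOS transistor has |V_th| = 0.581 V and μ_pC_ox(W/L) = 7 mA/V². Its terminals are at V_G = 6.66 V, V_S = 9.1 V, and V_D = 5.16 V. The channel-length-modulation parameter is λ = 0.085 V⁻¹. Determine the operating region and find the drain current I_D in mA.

V_SG = V_S − V_G = 9.1 − 6.66 = 2.44 V; V_SD = V_S − V_D = 9.1 − 5.16 = 3.94 V.
V_ov = V_SG − |V_th| = 2.44 − 0.581 = 1.86 V.
Since V_SD = 3.94 V ≥ V_ov = 1.86 V, the device is in saturation.
I_D = ½ k_p V_ov² (1 + λ V_SD) = 0.5 × 7 × 1.86² × (1 + 0.085 × 3.94) = 16.1 mA.

Saturation; I_D = 16.1 mA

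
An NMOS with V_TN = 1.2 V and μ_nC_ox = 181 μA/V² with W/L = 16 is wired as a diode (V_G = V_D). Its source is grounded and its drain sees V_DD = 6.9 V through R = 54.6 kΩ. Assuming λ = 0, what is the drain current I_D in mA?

With gate tied to drain, V_GS = V_DS ≥ V_GS − V_TN, so the device is in saturation.
k_n = μ_nC_ox · (W/L) = 2.896 mA/V².
KCL at the drain: ½ k_n (V_GS − V_TN)² = (V_DD − V_GS)/R.
Let x = V_GS − 1.2. Then 79.1 x² + x − 5.7 = 0, giving x = 0.262 V (positive root), so V_GS = 1.46 V.
I_D = (V_DD − V_GS)/R = (6.9 − 1.46) / 54.6 = 0.0996 mA.

I_D = 0.0996 mA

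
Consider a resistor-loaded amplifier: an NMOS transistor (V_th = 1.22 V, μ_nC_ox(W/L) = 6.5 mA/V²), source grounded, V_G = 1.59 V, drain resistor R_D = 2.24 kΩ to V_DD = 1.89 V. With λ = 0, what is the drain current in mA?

I_D = 0.445 mA

V_GS = V_G = 1.59 V, so V_ov = 1.59 − 1.22 = 0.37 V.
Assume saturation: I_D = ½ k_n V_ov² = 0.5 × 6.5 × 0.37² = 0.445 mA, giving V_DS = V_DD − I_D R_D = 1.89 − 0.445 × 2.24 = 0.893 V.
V_DS = 0.893 V ≥ V_ov = 0.37 V, confirming saturation.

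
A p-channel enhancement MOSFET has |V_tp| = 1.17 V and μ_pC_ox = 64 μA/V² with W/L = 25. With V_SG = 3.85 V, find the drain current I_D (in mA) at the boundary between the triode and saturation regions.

I_D = 5.75 mA

At the boundary V_SD = V_ov = V_SG − |V_tp| = 3.85 − 1.17 = 2.68 V.
k_p = μ_pC_ox · (W/L) = 1.6 mA/V².
I_D = ½ k_p V_ov² = 0.5 × 1.6 × 2.68² = 5.75 mA.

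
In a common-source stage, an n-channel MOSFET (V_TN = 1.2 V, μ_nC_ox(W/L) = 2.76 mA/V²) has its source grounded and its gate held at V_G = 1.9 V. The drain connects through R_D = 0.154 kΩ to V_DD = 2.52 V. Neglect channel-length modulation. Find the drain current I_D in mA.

V_GS = V_G = 1.9 V, so V_ov = 1.9 − 1.2 = 0.7 V.
Assume saturation: I_D = ½ k_n V_ov² = 0.5 × 2.76 × 0.7² = 0.676 mA, giving V_DS = V_DD − I_D R_D = 2.52 − 0.676 × 0.154 = 2.42 V.
V_DS = 2.42 V ≥ V_ov = 0.7 V, confirming saturation.

I_D = 0.676 mA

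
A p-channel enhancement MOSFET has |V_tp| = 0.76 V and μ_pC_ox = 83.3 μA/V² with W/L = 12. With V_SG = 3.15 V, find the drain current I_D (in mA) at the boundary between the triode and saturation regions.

At the boundary V_SD = V_ov = V_SG − |V_tp| = 3.15 − 0.76 = 2.39 V.
k_p = μ_pC_ox · (W/L) = 0.9996 mA/V².
I_D = ½ k_p V_ov² = 0.5 × 0.9996 × 2.39² = 2.85 mA.

I_D = 2.85 mA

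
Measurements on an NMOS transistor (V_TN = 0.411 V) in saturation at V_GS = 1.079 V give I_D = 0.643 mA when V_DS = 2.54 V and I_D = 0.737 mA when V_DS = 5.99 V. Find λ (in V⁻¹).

λ = 0.0475 V⁻¹

With V_GS fixed, I_D ∝ (1 + λ V_DS) in saturation, so I_D2/I_D1 = (1 + λ V_DS2)/(1 + λ V_DS1).
0.737/0.643 = 1.146 = (1 + 5.99 λ)/(1 + 2.54 λ).
Solving: λ (I_D1 V_DS2 − I_D2 V_DS1) = I_D2 − I_D1, so λ = (0.737 − 0.643) / (0.643 × 5.99 − 0.737 × 2.54) = 0.094 / 1.98 = 0.0475 V⁻¹.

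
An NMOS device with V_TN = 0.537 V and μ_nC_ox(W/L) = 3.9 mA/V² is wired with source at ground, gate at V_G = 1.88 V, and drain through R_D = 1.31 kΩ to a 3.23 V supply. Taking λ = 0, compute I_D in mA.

I_D = 2.09 mA

V_GS = V_G = 1.88 V, so V_ov = 1.88 − 0.537 = 1.34 V.
Assume saturation: I_D = ½ k_n V_ov² = 0.5 × 3.9 × 1.34² = 3.52 mA, giving V_DS = V_DD − I_D R_D = 3.23 − 3.52 × 1.31 = -1.38 V.
But -1.38 V < V_ov = 1.34 V, so the device is actually in triode.
In triode I_D = k_n[V_ov V_DS − ½ V_DS²] and I_D = (V_DD − V_DS)/R_D. Equating: 2.55 V_DS² − 7.861 V_DS + 3.23 = 0, giving V_DS = 0.488 V (the root below V_ov).
I_D = (3.23 − 0.488) / 1.31 = 2.09 mA.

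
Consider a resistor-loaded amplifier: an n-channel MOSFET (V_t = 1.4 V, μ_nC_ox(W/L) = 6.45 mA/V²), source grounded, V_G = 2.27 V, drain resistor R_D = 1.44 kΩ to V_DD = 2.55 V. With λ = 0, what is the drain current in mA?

I_D = 1.53 mA

V_GS = V_G = 2.27 V, so V_ov = 2.27 − 1.4 = 0.87 V.
Assume saturation: I_D = ½ k_n V_ov² = 0.5 × 6.45 × 0.87² = 2.44 mA, giving V_DS = V_DD − I_D R_D = 2.55 − 2.44 × 1.44 = -0.965 V.
But -0.965 V < V_ov = 0.87 V, so the device is actually in triode.
In triode I_D = k_n[V_ov V_DS − ½ V_DS²] and I_D = (V_DD − V_DS)/R_D. Equating: 4.64 V_DS² − 9.081 V_DS + 2.55 = 0, giving V_DS = 0.34 V (the root below V_ov).
I_D = (2.55 − 0.34) / 1.44 = 1.53 mA.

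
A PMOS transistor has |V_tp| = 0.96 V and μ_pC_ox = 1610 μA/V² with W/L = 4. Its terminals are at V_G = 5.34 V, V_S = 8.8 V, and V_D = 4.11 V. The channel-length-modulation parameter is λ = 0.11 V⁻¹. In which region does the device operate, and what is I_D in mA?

V_SG = V_S − V_G = 8.8 − 5.34 = 3.46 V; V_SD = V_S − V_D = 8.8 − 4.11 = 4.69 V.
k_p = μ_pC_ox · (W/L) = 6.44 mA/V².
V_ov = V_SG − |V_tp| = 3.46 − 0.96 = 2.5 V.
Since V_SD = 4.69 V ≥ V_ov = 2.5 V, the device is in saturation.
I_D = ½ k_p V_ov² (1 + λ V_SD) = 0.5 × 6.44 × 2.5² × (1 + 0.11 × 4.69) = 30.5 mA.

Saturation; I_D = 30.5 mA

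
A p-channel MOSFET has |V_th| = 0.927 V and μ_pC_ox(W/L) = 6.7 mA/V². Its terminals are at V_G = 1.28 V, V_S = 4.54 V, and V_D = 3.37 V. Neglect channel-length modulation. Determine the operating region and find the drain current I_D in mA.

V_SG = V_S − V_G = 4.54 − 1.28 = 3.26 V; V_SD = V_S − V_D = 4.54 − 3.37 = 1.17 V.
V_ov = V_SG − |V_th| = 3.26 − 0.927 = 2.33 V.
Since V_SD = 1.17 V < V_ov = 2.33 V, the device is in the triode region.
I_D = k_p [V_ov · V_SD − ½ V_SD²] = 6.7 × [2.33 × 1.17 − 0.5 × 1.17²] = 13.7 mA.

Triode; I_D = 13.7 mA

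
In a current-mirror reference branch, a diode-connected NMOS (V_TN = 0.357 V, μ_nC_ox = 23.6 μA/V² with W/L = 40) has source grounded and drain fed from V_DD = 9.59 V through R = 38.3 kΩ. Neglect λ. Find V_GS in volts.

V_GS = 1.04 V

With gate tied to drain, V_GS = V_DS ≥ V_GS − V_TN, so the device is in saturation.
k_n = μ_nC_ox · (W/L) = 0.944 mA/V².
KCL at the drain: ½ k_n (V_GS − V_TN)² = (V_DD − V_GS)/R.
Let x = V_GS − 0.357. Then 18.1 x² + x − 9.233 = 0, giving x = 0.688 V (positive root), so V_GS = 1.04 V.
I_D = (V_DD − V_GS)/R = (9.59 − 1.04) / 38.3 = 0.223 mA.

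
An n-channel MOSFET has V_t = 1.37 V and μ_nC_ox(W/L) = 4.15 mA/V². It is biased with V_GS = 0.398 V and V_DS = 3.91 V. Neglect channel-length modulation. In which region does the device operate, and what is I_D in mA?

V_GS = 0.398 V < V_t = 1.37 V, so the transistor is in cutoff.

Cutoff; I_D = 0 mA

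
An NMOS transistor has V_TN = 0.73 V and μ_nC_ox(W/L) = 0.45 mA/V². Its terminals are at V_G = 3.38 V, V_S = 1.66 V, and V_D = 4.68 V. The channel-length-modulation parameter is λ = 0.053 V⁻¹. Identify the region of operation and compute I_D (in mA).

V_GS = V_G − V_S = 3.38 − 1.66 = 1.72 V; V_DS = V_D − V_S = 4.68 − 1.66 = 3.02 V.
V_ov = V_GS − V_TN = 1.72 − 0.73 = 0.99 V.
Since V_DS = 3.02 V ≥ V_ov = 0.99 V, the device is in saturation.
I_D = ½ k_n V_ov² (1 + λ V_DS) = 0.5 × 0.45 × 0.99² × (1 + 0.053 × 3.02) = 0.256 mA.

Saturation; I_D = 0.256 mA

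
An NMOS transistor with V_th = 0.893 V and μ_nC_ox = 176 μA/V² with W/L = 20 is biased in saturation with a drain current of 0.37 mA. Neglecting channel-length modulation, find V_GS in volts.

k_n = μ_nC_ox · (W/L) = 3.52 mA/V².
In saturation I_D = ½ k_n (V_GS − V_th)², so V_GS − V_th = √(2 I_D / k_n) = √(2 × 0.37 / 3.52) = 0.459 V.
V_GS = 0.893 + 0.459 = 1.35 V.

V_GS = 1.35 V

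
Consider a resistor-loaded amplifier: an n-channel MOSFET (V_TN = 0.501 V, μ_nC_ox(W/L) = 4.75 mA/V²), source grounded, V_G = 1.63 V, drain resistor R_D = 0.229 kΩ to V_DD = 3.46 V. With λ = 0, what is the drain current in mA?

V_GS = V_G = 1.63 V, so V_ov = 1.63 − 0.501 = 1.13 V.
Assume saturation: I_D = ½ k_n V_ov² = 0.5 × 4.75 × 1.13² = 3.03 mA, giving V_DS = V_DD − I_D R_D = 3.46 − 3.03 × 0.229 = 2.77 V.
V_DS = 2.77 V ≥ V_ov = 1.13 V, confirming saturation.

I_D = 3.03 mA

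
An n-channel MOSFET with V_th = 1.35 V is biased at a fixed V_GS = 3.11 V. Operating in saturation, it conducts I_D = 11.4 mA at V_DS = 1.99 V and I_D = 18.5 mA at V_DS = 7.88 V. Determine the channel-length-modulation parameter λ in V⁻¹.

λ = 0.134 V⁻¹

With V_GS fixed, I_D ∝ (1 + λ V_DS) in saturation, so I_D2/I_D1 = (1 + λ V_DS2)/(1 + λ V_DS1).
18.5/11.4 = 1.623 = (1 + 7.88 λ)/(1 + 1.99 λ).
Solving: λ (I_D1 V_DS2 − I_D2 V_DS1) = I_D2 − I_D1, so λ = (18.5 − 11.4) / (11.4 × 7.88 − 18.5 × 1.99) = 7.1 / 53 = 0.134 V⁻¹.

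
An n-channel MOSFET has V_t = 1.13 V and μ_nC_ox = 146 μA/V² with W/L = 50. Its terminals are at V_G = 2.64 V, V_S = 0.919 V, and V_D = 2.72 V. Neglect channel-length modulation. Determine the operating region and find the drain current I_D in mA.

Saturation; I_D = 1.27 mA

V_GS = V_G − V_S = 2.64 − 0.919 = 1.72 V; V_DS = V_D − V_S = 2.72 − 0.919 = 1.8 V.
k_n = μ_nC_ox · (W/L) = 7.3 mA/V².
V_ov = V_GS − V_t = 1.72 − 1.13 = 0.591 V.
Since V_DS = 1.8 V ≥ V_ov = 0.591 V, the device is in saturation.
I_D = ½ k_n V_ov² = 0.5 × 7.3 × 0.591² = 1.27 mA.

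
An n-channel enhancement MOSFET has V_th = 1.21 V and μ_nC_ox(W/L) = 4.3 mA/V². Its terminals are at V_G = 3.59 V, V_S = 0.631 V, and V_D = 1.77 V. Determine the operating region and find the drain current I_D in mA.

V_GS = V_G − V_S = 3.59 − 0.631 = 2.96 V; V_DS = V_D − V_S = 1.77 − 0.631 = 1.14 V.
V_ov = V_GS − V_th = 2.96 − 1.21 = 1.75 V.
Since V_DS = 1.14 V < V_ov = 1.75 V, the device is in the triode region.
I_D = k_n [V_ov · V_DS − ½ V_DS²] = 4.3 × [1.75 × 1.14 − 0.5 × 1.14²] = 5.78 mA.

Triode; I_D = 5.78 mA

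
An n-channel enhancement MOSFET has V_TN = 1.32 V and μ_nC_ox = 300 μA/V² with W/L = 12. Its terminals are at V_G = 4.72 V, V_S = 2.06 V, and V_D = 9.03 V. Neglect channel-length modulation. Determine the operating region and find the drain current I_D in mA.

Saturation; I_D = 3.23 mA

V_GS = V_G − V_S = 4.72 − 2.06 = 2.66 V; V_DS = V_D − V_S = 9.03 − 2.06 = 6.97 V.
k_n = μ_nC_ox · (W/L) = 3.6 mA/V².
V_ov = V_GS − V_TN = 2.66 − 1.32 = 1.34 V.
Since V_DS = 6.97 V ≥ V_ov = 1.34 V, the device is in saturation.
I_D = ½ k_n V_ov² = 0.5 × 3.6 × 1.34² = 3.23 mA.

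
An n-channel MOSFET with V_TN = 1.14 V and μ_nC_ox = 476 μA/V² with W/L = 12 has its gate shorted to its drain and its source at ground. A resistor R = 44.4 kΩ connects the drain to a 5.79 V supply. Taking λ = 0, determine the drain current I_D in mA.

I_D = 0.101 mA

With gate tied to drain, V_GS = V_DS ≥ V_GS − V_TN, so the device is in saturation.
k_n = μ_nC_ox · (W/L) = 5.712 mA/V².
KCL at the drain: ½ k_n (V_GS − V_TN)² = (V_DD − V_GS)/R.
Let x = V_GS − 1.14. Then 127 x² + x − 4.65 = 0, giving x = 0.188 V (positive root), so V_GS = 1.33 V.
I_D = (V_DD − V_GS)/R = (5.79 − 1.33) / 44.4 = 0.101 mA.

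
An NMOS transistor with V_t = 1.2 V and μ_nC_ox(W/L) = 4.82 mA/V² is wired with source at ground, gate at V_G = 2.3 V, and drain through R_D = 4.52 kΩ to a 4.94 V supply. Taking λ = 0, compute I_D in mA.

V_GS = V_G = 2.3 V, so V_ov = 2.3 − 1.2 = 1.1 V.
Assume saturation: I_D = ½ k_n V_ov² = 0.5 × 4.82 × 1.1² = 2.92 mA, giving V_DS = V_DD − I_D R_D = 4.94 − 2.92 × 4.52 = -8.24 V.
But -8.24 V < V_ov = 1.1 V, so the device is actually in triode.
In triode I_D = k_n[V_ov V_DS − ½ V_DS²] and I_D = (V_DD − V_DS)/R_D. Equating: 10.9 V_DS² − 24.97 V_DS + 4.94 = 0, giving V_DS = 0.219 V (the root below V_ov).
I_D = (4.94 − 0.219) / 4.52 = 1.04 mA.

I_D = 1.04 mA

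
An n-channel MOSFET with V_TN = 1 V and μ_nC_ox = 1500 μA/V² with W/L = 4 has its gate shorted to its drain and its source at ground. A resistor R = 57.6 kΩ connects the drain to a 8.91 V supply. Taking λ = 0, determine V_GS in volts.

V_GS = 1.21 V

With gate tied to drain, V_GS = V_DS ≥ V_GS − V_TN, so the device is in saturation.
k_n = μ_nC_ox · (W/L) = 6 mA/V².
KCL at the drain: ½ k_n (V_GS − V_TN)² = (V_DD − V_GS)/R.
Let x = V_GS − 1. Then 173 x² + x − 7.91 = 0, giving x = 0.211 V (positive root), so V_GS = 1.21 V.
I_D = (V_DD − V_GS)/R = (8.91 − 1.21) / 57.6 = 0.134 mA.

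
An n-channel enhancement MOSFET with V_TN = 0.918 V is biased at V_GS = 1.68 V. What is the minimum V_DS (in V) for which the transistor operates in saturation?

The boundary between triode and saturation is V_DS = V_GS − V_TN = V_ov.
V_ov = 1.68 − 0.918 = 0.762 V.

V_DS,sat = 0.762 V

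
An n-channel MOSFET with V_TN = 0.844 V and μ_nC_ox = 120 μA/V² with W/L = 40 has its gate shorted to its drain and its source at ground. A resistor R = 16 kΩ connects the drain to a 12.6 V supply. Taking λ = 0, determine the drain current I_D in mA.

I_D = 0.701 mA

With gate tied to drain, V_GS = V_DS ≥ V_GS − V_TN, so the device is in saturation.
k_n = μ_nC_ox · (W/L) = 4.8 mA/V².
KCL at the drain: ½ k_n (V_GS − V_TN)² = (V_DD − V_GS)/R.
Let x = V_GS − 0.844. Then 38.4 x² + x − 11.76 = 0, giving x = 0.54 V (positive root), so V_GS = 1.38 V.
I_D = (V_DD − V_GS)/R = (12.6 − 1.38) / 16 = 0.701 mA.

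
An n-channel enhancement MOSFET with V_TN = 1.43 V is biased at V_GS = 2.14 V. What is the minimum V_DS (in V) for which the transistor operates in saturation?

The boundary between triode and saturation is V_DS = V_GS − V_TN = V_ov.
V_ov = 2.14 − 1.43 = 0.71 V.

V_DS,sat = 0.710 V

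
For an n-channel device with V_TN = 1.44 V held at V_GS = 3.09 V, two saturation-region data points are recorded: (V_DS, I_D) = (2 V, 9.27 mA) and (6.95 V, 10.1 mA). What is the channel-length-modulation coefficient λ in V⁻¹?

With V_GS fixed, I_D ∝ (1 + λ V_DS) in saturation, so I_D2/I_D1 = (1 + λ V_DS2)/(1 + λ V_DS1).
10.1/9.27 = 1.09 = (1 + 6.95 λ)/(1 + 2 λ).
Solving: λ (I_D1 V_DS2 − I_D2 V_DS1) = I_D2 − I_D1, so λ = (10.1 − 9.27) / (9.27 × 6.95 − 10.1 × 2) = 0.83 / 44.2 = 0.0188 V⁻¹.

λ = 0.0188 V⁻¹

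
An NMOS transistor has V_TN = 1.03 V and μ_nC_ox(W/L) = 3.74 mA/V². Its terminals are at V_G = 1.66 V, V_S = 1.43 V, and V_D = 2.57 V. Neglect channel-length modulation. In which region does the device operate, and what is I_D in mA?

V_GS = V_G − V_S = 1.66 − 1.43 = 0.23 V; V_DS = V_D − V_S = 2.57 − 1.43 = 1.14 V.
V_GS = 0.23 V < V_TN = 1.03 V, so the transistor is in cutoff.

Cutoff; I_D = 0 mA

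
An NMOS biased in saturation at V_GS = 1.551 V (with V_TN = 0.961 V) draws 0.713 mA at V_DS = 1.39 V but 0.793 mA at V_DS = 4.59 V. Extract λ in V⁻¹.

With V_GS fixed, I_D ∝ (1 + λ V_DS) in saturation, so I_D2/I_D1 = (1 + λ V_DS2)/(1 + λ V_DS1).
0.793/0.713 = 1.112 = (1 + 4.59 λ)/(1 + 1.39 λ).
Solving: λ (I_D1 V_DS2 − I_D2 V_DS1) = I_D2 − I_D1, so λ = (0.793 − 0.713) / (0.713 × 4.59 − 0.793 × 1.39) = 0.08 / 2.17 = 0.0369 V⁻¹.

λ = 0.0369 V⁻¹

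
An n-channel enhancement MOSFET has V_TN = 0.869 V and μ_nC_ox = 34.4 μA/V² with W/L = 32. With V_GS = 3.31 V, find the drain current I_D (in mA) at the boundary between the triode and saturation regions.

I_D = 3.28 mA

At the boundary V_DS = V_ov = V_GS − V_TN = 3.31 − 0.869 = 2.44 V.
k_n = μ_nC_ox · (W/L) = 1.101 mA/V².
I_D = ½ k_n V_ov² = 0.5 × 1.101 × 2.44² = 3.28 mA.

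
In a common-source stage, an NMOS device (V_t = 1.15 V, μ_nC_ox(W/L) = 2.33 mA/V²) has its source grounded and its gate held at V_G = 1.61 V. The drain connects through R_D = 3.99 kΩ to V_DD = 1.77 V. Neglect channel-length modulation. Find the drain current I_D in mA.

I_D = 0.247 mA

V_GS = V_G = 1.61 V, so V_ov = 1.61 − 1.15 = 0.46 V.
Assume saturation: I_D = ½ k_n V_ov² = 0.5 × 2.33 × 0.46² = 0.247 mA, giving V_DS = V_DD − I_D R_D = 1.77 − 0.247 × 3.99 = 0.786 V.
V_DS = 0.786 V ≥ V_ov = 0.46 V, confirming saturation.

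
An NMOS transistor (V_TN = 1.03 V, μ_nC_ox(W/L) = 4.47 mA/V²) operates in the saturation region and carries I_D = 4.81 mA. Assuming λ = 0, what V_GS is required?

V_GS = 2.50 V

In saturation I_D = ½ k_n (V_GS − V_TN)², so V_GS − V_TN = √(2 I_D / k_n) = √(2 × 4.81 / 4.47) = 1.47 V.
V_GS = 1.03 + 1.47 = 2.5 V.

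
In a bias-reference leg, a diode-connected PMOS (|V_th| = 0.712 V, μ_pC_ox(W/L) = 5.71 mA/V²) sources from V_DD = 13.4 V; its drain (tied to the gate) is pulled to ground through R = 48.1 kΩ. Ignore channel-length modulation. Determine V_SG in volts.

V_SG = 1.01 V

With gate tied to drain, V_SG = V_SD ≥ V_SG − |V_th|, so the device is in saturation.
KCL at the drain: ½ k_p (V_SG − |V_th|)² = (V_DD − V_SG)/R.
Let x = V_SG − 0.712. Then 137 x² + x − 12.69 = 0, giving x = 0.3 V (positive root), so V_SG = 1.01 V.
I_D = (V_DD − V_SG)/R = (13.4 − 1.01) / 48.1 = 0.258 mA.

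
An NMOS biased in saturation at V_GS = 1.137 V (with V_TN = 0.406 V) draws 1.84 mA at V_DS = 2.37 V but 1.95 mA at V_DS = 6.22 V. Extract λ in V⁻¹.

λ = 0.0161 V⁻¹

With V_GS fixed, I_D ∝ (1 + λ V_DS) in saturation, so I_D2/I_D1 = (1 + λ V_DS2)/(1 + λ V_DS1).
1.95/1.84 = 1.06 = (1 + 6.22 λ)/(1 + 2.37 λ).
Solving: λ (I_D1 V_DS2 − I_D2 V_DS1) = I_D2 − I_D1, so λ = (1.95 − 1.84) / (1.84 × 6.22 − 1.95 × 2.37) = 0.11 / 6.82 = 0.0161 V⁻¹.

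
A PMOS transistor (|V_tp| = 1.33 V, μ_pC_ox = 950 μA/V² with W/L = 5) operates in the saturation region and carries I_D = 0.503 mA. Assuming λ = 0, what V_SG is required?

V_SG = 1.79 V

k_p = μ_pC_ox · (W/L) = 4.75 mA/V².
In saturation I_D = ½ k_p (V_SG − |V_tp|)², so V_SG − |V_tp| = √(2 I_D / k_p) = √(2 × 0.503 / 4.75) = 0.46 V.
V_SG = 1.33 + 0.46 = 1.79 V.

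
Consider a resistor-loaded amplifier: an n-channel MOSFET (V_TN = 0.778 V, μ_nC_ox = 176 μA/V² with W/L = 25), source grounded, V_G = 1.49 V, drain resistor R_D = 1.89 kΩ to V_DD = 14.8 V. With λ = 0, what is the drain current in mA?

V_GS = V_G = 1.49 V, so V_ov = 1.49 − 0.778 = 0.712 V.
k_n = μ_nC_ox · (W/L) = 4.4 mA/V².
Assume saturation: I_D = ½ k_n V_ov² = 0.5 × 4.4 × 0.712² = 1.12 mA, giving V_DS = V_DD − I_D R_D = 14.8 − 1.12 × 1.89 = 12.7 V.
V_DS = 12.7 V ≥ V_ov = 0.712 V, confirming saturation.

I_D = 1.12 mA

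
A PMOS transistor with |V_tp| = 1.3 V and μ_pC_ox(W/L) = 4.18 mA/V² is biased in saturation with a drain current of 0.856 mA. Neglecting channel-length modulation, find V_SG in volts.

In saturation I_D = ½ k_p (V_SG − |V_tp|)², so V_SG − |V_tp| = √(2 I_D / k_p) = √(2 × 0.856 / 4.18) = 0.64 V.
V_SG = 1.3 + 0.64 = 1.94 V.

V_SG = 1.94 V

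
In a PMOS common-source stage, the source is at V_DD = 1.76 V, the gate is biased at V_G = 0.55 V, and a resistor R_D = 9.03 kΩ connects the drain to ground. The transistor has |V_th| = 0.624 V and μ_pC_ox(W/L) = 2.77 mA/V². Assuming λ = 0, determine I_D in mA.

I_D = 0.181 mA

V_SG = V_DD − V_G = 1.76 − 0.55 = 1.21 V, so V_ov = 1.21 − 0.624 = 0.586 V.
Assume saturation: I_D = ½ k_p V_ov² = 0.5 × 2.77 × 0.586² = 0.476 mA, giving V_SD = V_DD − I_D R_D = 1.76 − 0.476 × 9.03 = -2.53 V.
But -2.53 V < V_ov = 0.586 V, so the device is actually in triode.
In triode I_D = k_p[V_ov V_SD − ½ V_SD²] and I_D = (V_DD − V_SD)/R_D. Equating: 12.5 V_SD² − 15.66 V_SD + 1.76 = 0, giving V_SD = 0.125 V (the root below V_ov).
I_D = (1.76 − 0.125) / 9.03 = 0.181 mA.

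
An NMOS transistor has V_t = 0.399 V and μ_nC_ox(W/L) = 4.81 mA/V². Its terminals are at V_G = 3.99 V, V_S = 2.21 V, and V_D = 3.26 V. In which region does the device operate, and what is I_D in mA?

Triode; I_D = 4.32 mA

V_GS = V_G − V_S = 3.99 − 2.21 = 1.78 V; V_DS = V_D − V_S = 3.26 − 2.21 = 1.05 V.
V_ov = V_GS − V_t = 1.78 − 0.399 = 1.38 V.
Since V_DS = 1.05 V < V_ov = 1.38 V, the device is in the triode region.
I_D = k_n [V_ov · V_DS − ½ V_DS²] = 4.81 × [1.38 × 1.05 − 0.5 × 1.05²] = 4.32 mA.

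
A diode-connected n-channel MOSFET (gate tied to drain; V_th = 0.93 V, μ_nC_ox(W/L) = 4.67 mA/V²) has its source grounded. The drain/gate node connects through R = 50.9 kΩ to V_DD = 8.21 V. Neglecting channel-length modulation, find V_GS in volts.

V_GS = 1.17 V

With gate tied to drain, V_GS = V_DS ≥ V_GS − V_th, so the device is in saturation.
KCL at the drain: ½ k_n (V_GS − V_th)² = (V_DD − V_GS)/R.
Let x = V_GS − 0.93. Then 119 x² + x − 7.28 = 0, giving x = 0.243 V (positive root), so V_GS = 1.17 V.
I_D = (V_DD − V_GS)/R = (8.21 − 1.17) / 50.9 = 0.138 mA.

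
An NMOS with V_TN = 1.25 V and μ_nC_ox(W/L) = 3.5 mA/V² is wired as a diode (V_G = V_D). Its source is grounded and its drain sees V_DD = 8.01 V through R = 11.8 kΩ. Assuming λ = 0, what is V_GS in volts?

With gate tied to drain, V_GS = V_DS ≥ V_GS − V_TN, so the device is in saturation.
KCL at the drain: ½ k_n (V_GS − V_TN)² = (V_DD − V_GS)/R.
Let x = V_GS − 1.25. Then 20.7 x² + x − 6.76 = 0, giving x = 0.548 V (positive root), so V_GS = 1.8 V.
I_D = (V_DD − V_GS)/R = (8.01 − 1.8) / 11.8 = 0.526 mA.

V_GS = 1.80 V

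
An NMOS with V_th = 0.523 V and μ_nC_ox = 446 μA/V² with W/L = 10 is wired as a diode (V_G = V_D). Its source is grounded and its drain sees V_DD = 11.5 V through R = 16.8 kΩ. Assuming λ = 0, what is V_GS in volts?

With gate tied to drain, V_GS = V_DS ≥ V_GS − V_th, so the device is in saturation.
k_n = μ_nC_ox · (W/L) = 4.46 mA/V².
KCL at the drain: ½ k_n (V_GS − V_th)² = (V_DD − V_GS)/R.
Let x = V_GS − 0.523. Then 37.5 x² + x − 10.98 = 0, giving x = 0.528 V (positive root), so V_GS = 1.05 V.
I_D = (V_DD − V_GS)/R = (11.5 − 1.05) / 16.8 = 0.622 mA.

V_GS = 1.05 V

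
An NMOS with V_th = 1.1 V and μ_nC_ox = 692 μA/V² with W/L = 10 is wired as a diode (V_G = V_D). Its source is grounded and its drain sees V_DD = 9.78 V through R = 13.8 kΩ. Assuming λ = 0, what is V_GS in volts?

With gate tied to drain, V_GS = V_DS ≥ V_GS − V_th, so the device is in saturation.
k_n = μ_nC_ox · (W/L) = 6.92 mA/V².
KCL at the drain: ½ k_n (V_GS − V_th)² = (V_DD − V_GS)/R.
Let x = V_GS − 1.1. Then 47.7 x² + x − 8.68 = 0, giving x = 0.416 V (positive root), so V_GS = 1.52 V.
I_D = (V_DD − V_GS)/R = (9.78 − 1.52) / 13.8 = 0.599 mA.

V_GS = 1.52 V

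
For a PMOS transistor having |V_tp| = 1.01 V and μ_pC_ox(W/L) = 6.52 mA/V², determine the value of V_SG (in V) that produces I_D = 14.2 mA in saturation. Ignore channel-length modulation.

In saturation I_D = ½ k_p (V_SG − |V_tp|)², so V_SG − |V_tp| = √(2 I_D / k_p) = √(2 × 14.2 / 6.52) = 2.09 V.
V_SG = 1.01 + 2.09 = 3.1 V.

V_SG = 3.10 V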